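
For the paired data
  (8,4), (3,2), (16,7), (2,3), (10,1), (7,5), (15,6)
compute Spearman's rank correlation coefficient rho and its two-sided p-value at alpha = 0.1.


Step 1: Rank x and y separately (midranks; no ties here).
rank(x): 8->4, 3->2, 16->7, 2->1, 10->5, 7->3, 15->6
rank(y): 4->4, 2->2, 7->7, 3->3, 1->1, 5->5, 6->6
Step 2: d_i = R_x(i) - R_y(i); compute d_i^2.
  (4-4)^2=0, (2-2)^2=0, (7-7)^2=0, (1-3)^2=4, (5-1)^2=16, (3-5)^2=4, (6-6)^2=0
sum(d^2) = 24.
Step 3: rho = 1 - 6*24 / (7*(7^2 - 1)) = 1 - 144/336 = 0.571429.
Step 4: Under H0, t = rho * sqrt((n-2)/(1-rho^2)) = 1.5570 ~ t(5).
Step 5: Two-sided p-value from the t-distribution with 5 df = 0.180202.
Step 6: alpha = 0.1. fail to reject H0.

rho = 0.5714, p = 0.180202, fail to reject H0 at alpha = 0.1.


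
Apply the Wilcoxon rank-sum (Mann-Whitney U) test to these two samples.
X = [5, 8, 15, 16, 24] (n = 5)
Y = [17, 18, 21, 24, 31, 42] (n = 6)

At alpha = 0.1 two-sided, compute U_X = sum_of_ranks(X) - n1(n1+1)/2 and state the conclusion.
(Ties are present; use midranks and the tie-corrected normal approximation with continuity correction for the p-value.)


Step 1: Combine and sort all 11 observations; assign midranks.
sorted (value, group): (5,X), (8,X), (15,X), (16,X), (17,Y), (18,Y), (21,Y), (24,X), (24,Y), (31,Y), (42,Y)
ranks: 5->1, 8->2, 15->3, 16->4, 17->5, 18->6, 21->7, 24->8.5, 24->8.5, 31->10, 42->11
Step 2: Rank sum for X: R1 = 1 + 2 + 3 + 4 + 8.5 = 18.5.
Step 3: U_X = R1 - n1(n1+1)/2 = 18.5 - 5*6/2 = 18.5 - 15 = 3.5.
       U_Y = n1*n2 - U_X = 30 - 3.5 = 26.5.
Step 4: Ties are present, so use the tie-corrected normal approximation (with continuity correction) for the p-value.
Step 5: p-value = 0.044126; compare to alpha = 0.1. reject H0.

U_X = 3.5, p = 0.044126, reject H0 at alpha = 0.1.


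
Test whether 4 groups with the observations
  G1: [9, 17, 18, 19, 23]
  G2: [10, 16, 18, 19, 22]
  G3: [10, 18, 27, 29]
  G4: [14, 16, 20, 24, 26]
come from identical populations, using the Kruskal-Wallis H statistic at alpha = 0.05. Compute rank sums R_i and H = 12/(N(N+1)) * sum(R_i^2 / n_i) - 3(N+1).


Step 1: Combine all N = 19 observations and assign midranks.
sorted (value, group, rank): (9,G1,1), (10,G2,2.5), (10,G3,2.5), (14,G4,4), (16,G2,5.5), (16,G4,5.5), (17,G1,7), (18,G1,9), (18,G2,9), (18,G3,9), (19,G1,11.5), (19,G2,11.5), (20,G4,13), (22,G2,14), (23,G1,15), (24,G4,16), (26,G4,17), (27,G3,18), (29,G3,19)
Step 2: Sum ranks within each group.
R_1 = 43.5 (n_1 = 5)
R_2 = 42.5 (n_2 = 5)
R_3 = 48.5 (n_3 = 4)
R_4 = 55.5 (n_4 = 5)
Step 3: H = 12/(N(N+1)) * sum(R_i^2/n_i) - 3(N+1)
     = 12/(19*20) * (43.5^2/5 + 42.5^2/5 + 48.5^2/4 + 55.5^2/5) - 3*20
     = 0.031579 * 1943.81 - 60
     = 1.383553.
Step 4: Ties present; correction factor C = 1 - 42/(19^3 - 19) = 0.993860. Corrected H = 1.383553 / 0.993860 = 1.392101.
Step 5: Under H0, H ~ chi^2(3); p-value = 0.707387.
Step 6: alpha = 0.05. fail to reject H0.

H = 1.3921, df = 3, p = 0.707387, fail to reject H0.


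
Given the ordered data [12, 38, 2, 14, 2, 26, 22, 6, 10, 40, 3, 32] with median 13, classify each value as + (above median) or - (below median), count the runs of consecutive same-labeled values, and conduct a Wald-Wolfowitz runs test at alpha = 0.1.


Step 1: Compute median = 13; label A = above, B = below.
Labels in order: BABABAABBABA  (n_A = 6, n_B = 6)
Step 2: Count runs R = 10.
Step 3: Under H0 (random ordering), E[R] = 2*n_A*n_B/(n_A+n_B) + 1 = 2*6*6/12 + 1 = 7.0000.
        Var[R] = 2*n_A*n_B*(2*n_A*n_B - n_A - n_B) / ((n_A+n_B)^2 * (n_A+n_B-1)) = 4320/1584 = 2.7273.
        SD[R] = 1.6514.
Step 4: Continuity-corrected z = (R - 0.5 - E[R]) / SD[R] = (10 - 0.5 - 7.0000) / 1.6514 = 1.5138.
Step 5: Two-sided p-value via normal approximation = 2*(1 - Phi(|z|)) = 0.130070.
Step 6: alpha = 0.1. fail to reject H0.

R = 10, z = 1.5138, p = 0.130070, fail to reject H0.


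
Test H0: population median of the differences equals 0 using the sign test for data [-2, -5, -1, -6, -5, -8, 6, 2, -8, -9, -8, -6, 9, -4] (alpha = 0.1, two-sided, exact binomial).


Step 1: Discard zero differences. Original n = 14; n_eff = number of nonzero differences = 14.
Nonzero differences (with sign): -2, -5, -1, -6, -5, -8, +6, +2, -8, -9, -8, -6, +9, -4
Step 2: Count signs: positive = 3, negative = 11.
Step 3: Under H0: P(positive) = 0.5, so the number of positives S ~ Bin(14, 0.5).
Step 4: Two-sided exact p-value = sum of Bin(14,0.5) probabilities at or below the observed probability = 0.057373.
Step 5: alpha = 0.1. reject H0.

n_eff = 14, pos = 3, neg = 11, p = 0.057373, reject H0.


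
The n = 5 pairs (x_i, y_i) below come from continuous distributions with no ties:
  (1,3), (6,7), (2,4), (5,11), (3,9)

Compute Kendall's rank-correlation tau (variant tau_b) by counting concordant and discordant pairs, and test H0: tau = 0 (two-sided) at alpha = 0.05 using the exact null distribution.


Step 1: Enumerate the 10 unordered pairs (i,j) with i<j and classify each by sign(x_j-x_i) * sign(y_j-y_i).
  (1,2):dx=+5,dy=+4->C; (1,3):dx=+1,dy=+1->C; (1,4):dx=+4,dy=+8->C; (1,5):dx=+2,dy=+6->C
  (2,3):dx=-4,dy=-3->C; (2,4):dx=-1,dy=+4->D; (2,5):dx=-3,dy=+2->D; (3,4):dx=+3,dy=+7->C
  (3,5):dx=+1,dy=+5->C; (4,5):dx=-2,dy=-2->C
Step 2: C = 8, D = 2, total pairs = 10.
Step 3: tau = (C - D)/(n(n-1)/2) = (8 - 2)/10 = 0.600000.
Step 4: Exact two-sided p-value (enumerate n! = 120 permutations of y under H0): p = 0.233333.
Step 5: alpha = 0.05. fail to reject H0.

tau_b = 0.6000 (C=8, D=2), p = 0.233333, fail to reject H0.


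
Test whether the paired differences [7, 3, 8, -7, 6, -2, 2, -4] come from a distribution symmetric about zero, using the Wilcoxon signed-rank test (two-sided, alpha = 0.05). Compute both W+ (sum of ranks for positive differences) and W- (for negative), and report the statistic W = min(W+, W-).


Step 1: Drop any zero differences (none here) and take |d_i|.
|d| = [7, 3, 8, 7, 6, 2, 2, 4]
Step 2: Midrank |d_i| (ties get averaged ranks).
ranks: |7|->6.5, |3|->3, |8|->8, |7|->6.5, |6|->5, |2|->1.5, |2|->1.5, |4|->4
Step 3: Attach original signs; sum ranks with positive sign and with negative sign.
W+ = 6.5 + 3 + 8 + 5 + 1.5 = 24
W- = 6.5 + 1.5 + 4 = 12
(Check: W+ + W- = 36 should equal n(n+1)/2 = 36.)
Step 4: Test statistic W = min(W+, W-) = 12.
Step 5: Ties in |d|, so use the tie-corrected normal approximation.
        E[W] = n(n+1)/4 = 8*9/4 = 18.
        Tie groups: |d|=2 (t=2), |d|=7 (t=2); sum(t^3 - t) = 12.
        Var[W] = n(n+1)(2n+1)/24 - sum(t^3-t)/48 = 1224/24 - 12/48 = 50.75.
        z = (W - E[W]) / sqrt(Var[W]) = (12 - 18) / 7.1239 = -0.8422.
        Two-sided p = 2*Phi(z) = 0.399656.
Step 6: alpha = 0.05. fail to reject H0.

W+ = 24, W- = 12, W = min = 12, p = 0.399656, fail to reject H0.


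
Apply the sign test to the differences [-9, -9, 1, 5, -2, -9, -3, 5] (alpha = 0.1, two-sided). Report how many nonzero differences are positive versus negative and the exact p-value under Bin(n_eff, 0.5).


Step 1: Discard zero differences. Original n = 8; n_eff = number of nonzero differences = 8.
Nonzero differences (with sign): -9, -9, +1, +5, -2, -9, -3, +5
Step 2: Count signs: positive = 3, negative = 5.
Step 3: Under H0: P(positive) = 0.5, so the number of positives S ~ Bin(8, 0.5).
Step 4: Two-sided exact p-value = sum of Bin(8,0.5) probabilities at or below the observed probability = 0.726562.
Step 5: alpha = 0.1. fail to reject H0.

n_eff = 8, pos = 3, neg = 5, p = 0.726562, fail to reject H0.


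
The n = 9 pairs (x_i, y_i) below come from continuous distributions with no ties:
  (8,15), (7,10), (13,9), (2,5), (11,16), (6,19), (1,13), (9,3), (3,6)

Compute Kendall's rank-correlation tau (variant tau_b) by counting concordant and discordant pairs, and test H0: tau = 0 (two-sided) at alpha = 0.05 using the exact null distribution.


Step 1: Enumerate the 36 unordered pairs (i,j) with i<j and classify each by sign(x_j-x_i) * sign(y_j-y_i).
  (1,2):dx=-1,dy=-5->C; (1,3):dx=+5,dy=-6->D; (1,4):dx=-6,dy=-10->C; (1,5):dx=+3,dy=+1->C
  (1,6):dx=-2,dy=+4->D; (1,7):dx=-7,dy=-2->C; (1,8):dx=+1,dy=-12->D; (1,9):dx=-5,dy=-9->C
  (2,3):dx=+6,dy=-1->D; (2,4):dx=-5,dy=-5->C; (2,5):dx=+4,dy=+6->C; (2,6):dx=-1,dy=+9->D
  (2,7):dx=-6,dy=+3->D; (2,8):dx=+2,dy=-7->D; (2,9):dx=-4,dy=-4->C; (3,4):dx=-11,dy=-4->C
  (3,5):dx=-2,dy=+7->D; (3,6):dx=-7,dy=+10->D; (3,7):dx=-12,dy=+4->D; (3,8):dx=-4,dy=-6->C
  (3,9):dx=-10,dy=-3->C; (4,5):dx=+9,dy=+11->C; (4,6):dx=+4,dy=+14->C; (4,7):dx=-1,dy=+8->D
  (4,8):dx=+7,dy=-2->D; (4,9):dx=+1,dy=+1->C; (5,6):dx=-5,dy=+3->D; (5,7):dx=-10,dy=-3->C
  (5,8):dx=-2,dy=-13->C; (5,9):dx=-8,dy=-10->C; (6,7):dx=-5,dy=-6->C; (6,8):dx=+3,dy=-16->D
  (6,9):dx=-3,dy=-13->C; (7,8):dx=+8,dy=-10->D; (7,9):dx=+2,dy=-7->D; (8,9):dx=-6,dy=+3->D
Step 2: C = 19, D = 17, total pairs = 36.
Step 3: tau = (C - D)/(n(n-1)/2) = (19 - 17)/36 = 0.055556.
Step 4: Exact two-sided p-value (enumerate n! = 362880 permutations of y under H0): p = 0.919455.
Step 5: alpha = 0.05. fail to reject H0.

tau_b = 0.0556 (C=19, D=17), p = 0.919455, fail to reject H0.


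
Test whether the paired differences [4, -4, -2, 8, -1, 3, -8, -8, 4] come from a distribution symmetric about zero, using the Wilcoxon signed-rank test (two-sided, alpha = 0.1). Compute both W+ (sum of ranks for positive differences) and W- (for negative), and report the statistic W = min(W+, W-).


Step 1: Drop any zero differences (none here) and take |d_i|.
|d| = [4, 4, 2, 8, 1, 3, 8, 8, 4]
Step 2: Midrank |d_i| (ties get averaged ranks).
ranks: |4|->5, |4|->5, |2|->2, |8|->8, |1|->1, |3|->3, |8|->8, |8|->8, |4|->5
Step 3: Attach original signs; sum ranks with positive sign and with negative sign.
W+ = 5 + 8 + 3 + 5 = 21
W- = 5 + 2 + 1 + 8 + 8 = 24
(Check: W+ + W- = 45 should equal n(n+1)/2 = 45.)
Step 4: Test statistic W = min(W+, W-) = 21.
Step 5: Ties in |d|, so use the tie-corrected normal approximation.
        E[W] = n(n+1)/4 = 9*10/4 = 22.5.
        Tie groups: |d|=4 (t=3), |d|=8 (t=3); sum(t^3 - t) = 48.
        Var[W] = n(n+1)(2n+1)/24 - sum(t^3-t)/48 = 1710/24 - 48/48 = 70.25.
        z = (W - E[W]) / sqrt(Var[W]) = (21 - 22.5) / 8.3815 = -0.1790.
        Two-sided p = 2*Phi(z) = 0.857965.
Step 6: alpha = 0.1. fail to reject H0.

W+ = 21, W- = 24, W = min = 21, p = 0.857965, fail to reject H0.


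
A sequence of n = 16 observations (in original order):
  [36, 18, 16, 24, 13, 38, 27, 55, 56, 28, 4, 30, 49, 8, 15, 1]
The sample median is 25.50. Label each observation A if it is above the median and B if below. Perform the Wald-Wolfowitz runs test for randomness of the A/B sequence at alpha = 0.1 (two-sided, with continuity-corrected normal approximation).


Step 1: Compute median = 25.50; label A = above, B = below.
Labels in order: ABBBBAAAAABAABBB  (n_A = 8, n_B = 8)
Step 2: Count runs R = 6.
Step 3: Under H0 (random ordering), E[R] = 2*n_A*n_B/(n_A+n_B) + 1 = 2*8*8/16 + 1 = 9.0000.
        Var[R] = 2*n_A*n_B*(2*n_A*n_B - n_A - n_B) / ((n_A+n_B)^2 * (n_A+n_B-1)) = 14336/3840 = 3.7333.
        SD[R] = 1.9322.
Step 4: Continuity-corrected z = (R + 0.5 - E[R]) / SD[R] = (6 + 0.5 - 9.0000) / 1.9322 = -1.2939.
Step 5: Two-sided p-value via normal approximation = 2*(1 - Phi(|z|)) = 0.195709.
Step 6: alpha = 0.1. fail to reject H0.

R = 6, z = -1.2939, p = 0.195709, fail to reject H0.


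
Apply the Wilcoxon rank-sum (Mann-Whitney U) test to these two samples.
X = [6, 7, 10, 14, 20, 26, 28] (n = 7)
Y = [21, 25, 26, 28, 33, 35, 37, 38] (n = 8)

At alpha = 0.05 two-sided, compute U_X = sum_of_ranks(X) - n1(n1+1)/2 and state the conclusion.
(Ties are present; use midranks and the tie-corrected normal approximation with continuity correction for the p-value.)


Step 1: Combine and sort all 15 observations; assign midranks.
sorted (value, group): (6,X), (7,X), (10,X), (14,X), (20,X), (21,Y), (25,Y), (26,X), (26,Y), (28,X), (28,Y), (33,Y), (35,Y), (37,Y), (38,Y)
ranks: 6->1, 7->2, 10->3, 14->4, 20->5, 21->6, 25->7, 26->8.5, 26->8.5, 28->10.5, 28->10.5, 33->12, 35->13, 37->14, 38->15
Step 2: Rank sum for X: R1 = 1 + 2 + 3 + 4 + 5 + 8.5 + 10.5 = 34.
Step 3: U_X = R1 - n1(n1+1)/2 = 34 - 7*8/2 = 34 - 28 = 6.
       U_Y = n1*n2 - U_X = 56 - 6 = 50.
Step 4: Ties are present, so use the tie-corrected normal approximation (with continuity correction) for the p-value.
Step 5: p-value = 0.012681; compare to alpha = 0.05. reject H0.

U_X = 6, p = 0.012681, reject H0 at alpha = 0.05.


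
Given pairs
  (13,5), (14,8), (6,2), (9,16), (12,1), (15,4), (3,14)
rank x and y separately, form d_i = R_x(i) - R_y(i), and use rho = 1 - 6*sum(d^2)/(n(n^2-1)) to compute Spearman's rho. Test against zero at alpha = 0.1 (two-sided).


Step 1: Rank x and y separately (midranks; no ties here).
rank(x): 13->5, 14->6, 6->2, 9->3, 12->4, 15->7, 3->1
rank(y): 5->4, 8->5, 2->2, 16->7, 1->1, 4->3, 14->6
Step 2: d_i = R_x(i) - R_y(i); compute d_i^2.
  (5-4)^2=1, (6-5)^2=1, (2-2)^2=0, (3-7)^2=16, (4-1)^2=9, (7-3)^2=16, (1-6)^2=25
sum(d^2) = 68.
Step 3: rho = 1 - 6*68 / (7*(7^2 - 1)) = 1 - 408/336 = -0.214286.
Step 4: Under H0, t = rho * sqrt((n-2)/(1-rho^2)) = -0.4906 ~ t(5).
Step 5: Two-sided p-value from the t-distribution with 5 df = 0.644512.
Step 6: alpha = 0.1. fail to reject H0.

rho = -0.2143, p = 0.644512, fail to reject H0 at alpha = 0.1.


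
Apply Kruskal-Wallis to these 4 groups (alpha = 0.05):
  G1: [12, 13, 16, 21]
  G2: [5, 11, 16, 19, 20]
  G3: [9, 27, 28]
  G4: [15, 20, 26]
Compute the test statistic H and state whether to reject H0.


Step 1: Combine all N = 15 observations and assign midranks.
sorted (value, group, rank): (5,G2,1), (9,G3,2), (11,G2,3), (12,G1,4), (13,G1,5), (15,G4,6), (16,G1,7.5), (16,G2,7.5), (19,G2,9), (20,G2,10.5), (20,G4,10.5), (21,G1,12), (26,G4,13), (27,G3,14), (28,G3,15)
Step 2: Sum ranks within each group.
R_1 = 28.5 (n_1 = 4)
R_2 = 31 (n_2 = 5)
R_3 = 31 (n_3 = 3)
R_4 = 29.5 (n_4 = 3)
Step 3: H = 12/(N(N+1)) * sum(R_i^2/n_i) - 3(N+1)
     = 12/(15*16) * (28.5^2/4 + 31^2/5 + 31^2/3 + 29.5^2/3) - 3*16
     = 0.050000 * 1005.68 - 48
     = 2.283958.
Step 4: Ties present; correction factor C = 1 - 12/(15^3 - 15) = 0.996429. Corrected H = 2.283958 / 0.996429 = 2.292145.
Step 5: Under H0, H ~ chi^2(3); p-value = 0.514027.
Step 6: alpha = 0.05. fail to reject H0.

H = 2.2921, df = 3, p = 0.514027, fail to reject H0.


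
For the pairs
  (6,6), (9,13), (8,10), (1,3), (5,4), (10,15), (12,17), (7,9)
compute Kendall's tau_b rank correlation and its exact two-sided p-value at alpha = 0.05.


Step 1: Enumerate the 28 unordered pairs (i,j) with i<j and classify each by sign(x_j-x_i) * sign(y_j-y_i).
  (1,2):dx=+3,dy=+7->C; (1,3):dx=+2,dy=+4->C; (1,4):dx=-5,dy=-3->C; (1,5):dx=-1,dy=-2->C
  (1,6):dx=+4,dy=+9->C; (1,7):dx=+6,dy=+11->C; (1,8):dx=+1,dy=+3->C; (2,3):dx=-1,dy=-3->C
  (2,4):dx=-8,dy=-10->C; (2,5):dx=-4,dy=-9->C; (2,6):dx=+1,dy=+2->C; (2,7):dx=+3,dy=+4->C
  (2,8):dx=-2,dy=-4->C; (3,4):dx=-7,dy=-7->C; (3,5):dx=-3,dy=-6->C; (3,6):dx=+2,dy=+5->C
  (3,7):dx=+4,dy=+7->C; (3,8):dx=-1,dy=-1->C; (4,5):dx=+4,dy=+1->C; (4,6):dx=+9,dy=+12->C
  (4,7):dx=+11,dy=+14->C; (4,8):dx=+6,dy=+6->C; (5,6):dx=+5,dy=+11->C; (5,7):dx=+7,dy=+13->C
  (5,8):dx=+2,dy=+5->C; (6,7):dx=+2,dy=+2->C; (6,8):dx=-3,dy=-6->C; (7,8):dx=-5,dy=-8->C
Step 2: C = 28, D = 0, total pairs = 28.
Step 3: tau = (C - D)/(n(n-1)/2) = (28 - 0)/28 = 1.000000.
Step 4: Exact two-sided p-value (enumerate n! = 40320 permutations of y under H0): p = 0.000050.
Step 5: alpha = 0.05. reject H0.

tau_b = 1.0000 (C=28, D=0), p = 0.000050, reject H0.


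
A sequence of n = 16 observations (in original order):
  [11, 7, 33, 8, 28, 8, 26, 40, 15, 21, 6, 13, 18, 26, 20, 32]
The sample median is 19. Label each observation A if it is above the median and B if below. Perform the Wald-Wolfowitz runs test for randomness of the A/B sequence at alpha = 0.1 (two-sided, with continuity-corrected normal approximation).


Step 1: Compute median = 19; label A = above, B = below.
Labels in order: BBABABAABABBBAAA  (n_A = 8, n_B = 8)
Step 2: Count runs R = 10.
Step 3: Under H0 (random ordering), E[R] = 2*n_A*n_B/(n_A+n_B) + 1 = 2*8*8/16 + 1 = 9.0000.
        Var[R] = 2*n_A*n_B*(2*n_A*n_B - n_A - n_B) / ((n_A+n_B)^2 * (n_A+n_B-1)) = 14336/3840 = 3.7333.
        SD[R] = 1.9322.
Step 4: Continuity-corrected z = (R - 0.5 - E[R]) / SD[R] = (10 - 0.5 - 9.0000) / 1.9322 = 0.2588.
Step 5: Two-sided p-value via normal approximation = 2*(1 - Phi(|z|)) = 0.795809.
Step 6: alpha = 0.1. fail to reject H0.

R = 10, z = 0.2588, p = 0.795809, fail to reject H0.


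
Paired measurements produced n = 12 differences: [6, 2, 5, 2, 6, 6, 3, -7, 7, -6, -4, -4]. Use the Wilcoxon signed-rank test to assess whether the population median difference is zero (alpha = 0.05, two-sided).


Step 1: Drop any zero differences (none here) and take |d_i|.
|d| = [6, 2, 5, 2, 6, 6, 3, 7, 7, 6, 4, 4]
Step 2: Midrank |d_i| (ties get averaged ranks).
ranks: |6|->8.5, |2|->1.5, |5|->6, |2|->1.5, |6|->8.5, |6|->8.5, |3|->3, |7|->11.5, |7|->11.5, |6|->8.5, |4|->4.5, |4|->4.5
Step 3: Attach original signs; sum ranks with positive sign and with negative sign.
W+ = 8.5 + 1.5 + 6 + 1.5 + 8.5 + 8.5 + 3 + 11.5 = 49
W- = 11.5 + 8.5 + 4.5 + 4.5 = 29
(Check: W+ + W- = 78 should equal n(n+1)/2 = 78.)
Step 4: Test statistic W = min(W+, W-) = 29.
Step 5: Ties in |d|, so use the tie-corrected normal approximation.
        E[W] = n(n+1)/4 = 12*13/4 = 39.
        Tie groups: |d|=2 (t=2), |d|=4 (t=2), |d|=6 (t=4), |d|=7 (t=2); sum(t^3 - t) = 78.
        Var[W] = n(n+1)(2n+1)/24 - sum(t^3-t)/48 = 3900/24 - 78/48 = 160.875.
        z = (W - E[W]) / sqrt(Var[W]) = (29 - 39) / 12.6837 = -0.7884.
        Two-sided p = 2*Phi(z) = 0.430453.
Step 6: alpha = 0.05. fail to reject H0.

W+ = 49, W- = 29, W = min = 29, p = 0.430453, fail to reject H0.


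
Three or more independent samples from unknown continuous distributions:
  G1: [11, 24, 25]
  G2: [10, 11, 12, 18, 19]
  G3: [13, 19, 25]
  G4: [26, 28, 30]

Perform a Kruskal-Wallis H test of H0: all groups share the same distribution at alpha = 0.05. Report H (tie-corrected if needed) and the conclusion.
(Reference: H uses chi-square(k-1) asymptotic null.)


Step 1: Combine all N = 14 observations and assign midranks.
sorted (value, group, rank): (10,G2,1), (11,G1,2.5), (11,G2,2.5), (12,G2,4), (13,G3,5), (18,G2,6), (19,G2,7.5), (19,G3,7.5), (24,G1,9), (25,G1,10.5), (25,G3,10.5), (26,G4,12), (28,G4,13), (30,G4,14)
Step 2: Sum ranks within each group.
R_1 = 22 (n_1 = 3)
R_2 = 21 (n_2 = 5)
R_3 = 23 (n_3 = 3)
R_4 = 39 (n_4 = 3)
Step 3: H = 12/(N(N+1)) * sum(R_i^2/n_i) - 3(N+1)
     = 12/(14*15) * (22^2/3 + 21^2/5 + 23^2/3 + 39^2/3) - 3*15
     = 0.057143 * 932.867 - 45
     = 8.306667.
Step 4: Ties present; correction factor C = 1 - 18/(14^3 - 14) = 0.993407. Corrected H = 8.306667 / 0.993407 = 8.361799.
Step 5: Under H0, H ~ chi^2(3); p-value = 0.039097.
Step 6: alpha = 0.05. reject H0.

H = 8.3618, df = 3, p = 0.039097, reject H0.


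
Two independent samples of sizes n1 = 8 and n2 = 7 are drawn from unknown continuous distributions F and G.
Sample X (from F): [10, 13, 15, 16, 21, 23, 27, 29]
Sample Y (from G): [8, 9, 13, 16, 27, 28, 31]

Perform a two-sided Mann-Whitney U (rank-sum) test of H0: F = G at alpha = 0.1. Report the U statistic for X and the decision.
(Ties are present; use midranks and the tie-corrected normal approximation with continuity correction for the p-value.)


Step 1: Combine and sort all 15 observations; assign midranks.
sorted (value, group): (8,Y), (9,Y), (10,X), (13,X), (13,Y), (15,X), (16,X), (16,Y), (21,X), (23,X), (27,X), (27,Y), (28,Y), (29,X), (31,Y)
ranks: 8->1, 9->2, 10->3, 13->4.5, 13->4.5, 15->6, 16->7.5, 16->7.5, 21->9, 23->10, 27->11.5, 27->11.5, 28->13, 29->14, 31->15
Step 2: Rank sum for X: R1 = 3 + 4.5 + 6 + 7.5 + 9 + 10 + 11.5 + 14 = 65.5.
Step 3: U_X = R1 - n1(n1+1)/2 = 65.5 - 8*9/2 = 65.5 - 36 = 29.5.
       U_Y = n1*n2 - U_X = 56 - 29.5 = 26.5.
Step 4: Ties are present, so use the tie-corrected normal approximation (with continuity correction) for the p-value.
Step 5: p-value = 0.907622; compare to alpha = 0.1. fail to reject H0.

U_X = 29.5, p = 0.907622, fail to reject H0 at alpha = 0.1.


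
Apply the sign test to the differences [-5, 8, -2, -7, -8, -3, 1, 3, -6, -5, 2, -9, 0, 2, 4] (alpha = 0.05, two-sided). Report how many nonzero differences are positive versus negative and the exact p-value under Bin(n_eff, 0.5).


Step 1: Discard zero differences. Original n = 15; n_eff = number of nonzero differences = 14.
Nonzero differences (with sign): -5, +8, -2, -7, -8, -3, +1, +3, -6, -5, +2, -9, +2, +4
Step 2: Count signs: positive = 6, negative = 8.
Step 3: Under H0: P(positive) = 0.5, so the number of positives S ~ Bin(14, 0.5).
Step 4: Two-sided exact p-value = sum of Bin(14,0.5) probabilities at or below the observed probability = 0.790527.
Step 5: alpha = 0.05. fail to reject H0.

n_eff = 14, pos = 6, neg = 8, p = 0.790527, fail to reject H0.


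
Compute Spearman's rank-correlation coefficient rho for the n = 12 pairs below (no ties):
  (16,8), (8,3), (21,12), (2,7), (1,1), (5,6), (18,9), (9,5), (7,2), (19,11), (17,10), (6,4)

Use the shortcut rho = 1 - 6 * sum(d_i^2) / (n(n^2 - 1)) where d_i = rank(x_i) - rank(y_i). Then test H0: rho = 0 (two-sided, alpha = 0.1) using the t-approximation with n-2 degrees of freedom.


Step 1: Rank x and y separately (midranks; no ties here).
rank(x): 16->8, 8->6, 21->12, 2->2, 1->1, 5->3, 18->10, 9->7, 7->5, 19->11, 17->9, 6->4
rank(y): 8->8, 3->3, 12->12, 7->7, 1->1, 6->6, 9->9, 5->5, 2->2, 11->11, 10->10, 4->4
Step 2: d_i = R_x(i) - R_y(i); compute d_i^2.
  (8-8)^2=0, (6-3)^2=9, (12-12)^2=0, (2-7)^2=25, (1-1)^2=0, (3-6)^2=9, (10-9)^2=1, (7-5)^2=4, (5-2)^2=9, (11-11)^2=0, (9-10)^2=1, (4-4)^2=0
sum(d^2) = 58.
Step 3: rho = 1 - 6*58 / (12*(12^2 - 1)) = 1 - 348/1716 = 0.797203.
Step 4: Under H0, t = rho * sqrt((n-2)/(1-rho^2)) = 4.1758 ~ t(10).
Step 5: Two-sided p-value from the t-distribution with 10 df = 0.001900.
Step 6: alpha = 0.1. reject H0.

rho = 0.7972, p = 0.001900, reject H0 at alpha = 0.1.


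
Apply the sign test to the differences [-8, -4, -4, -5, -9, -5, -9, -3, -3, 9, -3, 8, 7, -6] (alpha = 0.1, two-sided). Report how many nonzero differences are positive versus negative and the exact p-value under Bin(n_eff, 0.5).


Step 1: Discard zero differences. Original n = 14; n_eff = number of nonzero differences = 14.
Nonzero differences (with sign): -8, -4, -4, -5, -9, -5, -9, -3, -3, +9, -3, +8, +7, -6
Step 2: Count signs: positive = 3, negative = 11.
Step 3: Under H0: P(positive) = 0.5, so the number of positives S ~ Bin(14, 0.5).
Step 4: Two-sided exact p-value = sum of Bin(14,0.5) probabilities at or below the observed probability = 0.057373.
Step 5: alpha = 0.1. reject H0.

n_eff = 14, pos = 3, neg = 11, p = 0.057373, reject H0.


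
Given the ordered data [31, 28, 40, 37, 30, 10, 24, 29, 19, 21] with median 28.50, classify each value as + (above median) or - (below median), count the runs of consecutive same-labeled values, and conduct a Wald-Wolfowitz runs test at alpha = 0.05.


Step 1: Compute median = 28.50; label A = above, B = below.
Labels in order: ABAAABBABB  (n_A = 5, n_B = 5)
Step 2: Count runs R = 6.
Step 3: Under H0 (random ordering), E[R] = 2*n_A*n_B/(n_A+n_B) + 1 = 2*5*5/10 + 1 = 6.0000.
        Var[R] = 2*n_A*n_B*(2*n_A*n_B - n_A - n_B) / ((n_A+n_B)^2 * (n_A+n_B-1)) = 2000/900 = 2.2222.
        SD[R] = 1.4907.
Step 4: R = E[R], so z = 0 with no continuity correction.
Step 5: Two-sided p-value via normal approximation = 2*(1 - Phi(|z|)) = 1.000000.
Step 6: alpha = 0.05. fail to reject H0.

R = 6, z = 0.0000, p = 1.000000, fail to reject H0.


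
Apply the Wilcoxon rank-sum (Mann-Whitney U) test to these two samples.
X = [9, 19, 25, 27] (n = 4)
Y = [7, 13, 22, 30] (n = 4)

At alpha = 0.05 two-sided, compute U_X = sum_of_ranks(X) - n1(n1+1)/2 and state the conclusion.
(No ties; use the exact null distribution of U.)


Step 1: Combine and sort all 8 observations; assign midranks.
sorted (value, group): (7,Y), (9,X), (13,Y), (19,X), (22,Y), (25,X), (27,X), (30,Y)
ranks: 7->1, 9->2, 13->3, 19->4, 22->5, 25->6, 27->7, 30->8
Step 2: Rank sum for X: R1 = 2 + 4 + 6 + 7 = 19.
Step 3: U_X = R1 - n1(n1+1)/2 = 19 - 4*5/2 = 19 - 10 = 9.
       U_Y = n1*n2 - U_X = 16 - 9 = 7.
Step 4: No ties, so the exact null distribution of U (based on enumerating the C(8,4) = 70 equally likely rank assignments) gives the two-sided p-value.
Step 5: p-value = 0.885714; compare to alpha = 0.05. fail to reject H0.

U_X = 9, p = 0.885714, fail to reject H0 at alpha = 0.05.


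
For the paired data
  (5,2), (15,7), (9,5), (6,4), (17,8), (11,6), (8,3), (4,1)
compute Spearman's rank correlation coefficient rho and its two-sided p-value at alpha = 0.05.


Step 1: Rank x and y separately (midranks; no ties here).
rank(x): 5->2, 15->7, 9->5, 6->3, 17->8, 11->6, 8->4, 4->1
rank(y): 2->2, 7->7, 5->5, 4->4, 8->8, 6->6, 3->3, 1->1
Step 2: d_i = R_x(i) - R_y(i); compute d_i^2.
  (2-2)^2=0, (7-7)^2=0, (5-5)^2=0, (3-4)^2=1, (8-8)^2=0, (6-6)^2=0, (4-3)^2=1, (1-1)^2=0
sum(d^2) = 2.
Step 3: rho = 1 - 6*2 / (8*(8^2 - 1)) = 1 - 12/504 = 0.976190.
Step 4: Under H0, t = rho * sqrt((n-2)/(1-rho^2)) = 11.0235 ~ t(6).
Step 5: Two-sided p-value from the t-distribution with 6 df = 0.000033.
Step 6: alpha = 0.05. reject H0.

rho = 0.9762, p = 0.000033, reject H0 at alpha = 0.05.


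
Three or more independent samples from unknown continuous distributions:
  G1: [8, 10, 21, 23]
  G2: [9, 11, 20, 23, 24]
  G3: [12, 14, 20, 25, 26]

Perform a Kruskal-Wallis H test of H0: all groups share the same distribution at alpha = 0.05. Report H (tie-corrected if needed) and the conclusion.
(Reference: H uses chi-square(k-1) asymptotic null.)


Step 1: Combine all N = 14 observations and assign midranks.
sorted (value, group, rank): (8,G1,1), (9,G2,2), (10,G1,3), (11,G2,4), (12,G3,5), (14,G3,6), (20,G2,7.5), (20,G3,7.5), (21,G1,9), (23,G1,10.5), (23,G2,10.5), (24,G2,12), (25,G3,13), (26,G3,14)
Step 2: Sum ranks within each group.
R_1 = 23.5 (n_1 = 4)
R_2 = 36 (n_2 = 5)
R_3 = 45.5 (n_3 = 5)
Step 3: H = 12/(N(N+1)) * sum(R_i^2/n_i) - 3(N+1)
     = 12/(14*15) * (23.5^2/4 + 36^2/5 + 45.5^2/5) - 3*15
     = 0.057143 * 811.312 - 45
     = 1.360714.
Step 4: Ties present; correction factor C = 1 - 12/(14^3 - 14) = 0.995604. Corrected H = 1.360714 / 0.995604 = 1.366722.
Step 5: Under H0, H ~ chi^2(2); p-value = 0.504917.
Step 6: alpha = 0.05. fail to reject H0.

H = 1.3667, df = 2, p = 0.504917, fail to reject H0.


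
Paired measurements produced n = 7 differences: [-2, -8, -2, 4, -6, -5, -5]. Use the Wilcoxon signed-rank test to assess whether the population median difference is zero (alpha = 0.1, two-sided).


Step 1: Drop any zero differences (none here) and take |d_i|.
|d| = [2, 8, 2, 4, 6, 5, 5]
Step 2: Midrank |d_i| (ties get averaged ranks).
ranks: |2|->1.5, |8|->7, |2|->1.5, |4|->3, |6|->6, |5|->4.5, |5|->4.5
Step 3: Attach original signs; sum ranks with positive sign and with negative sign.
W+ = 3 = 3
W- = 1.5 + 7 + 1.5 + 6 + 4.5 + 4.5 = 25
(Check: W+ + W- = 28 should equal n(n+1)/2 = 28.)
Step 4: Test statistic W = min(W+, W-) = 3.
Step 5: Ties in |d|, so use the tie-corrected normal approximation.
        E[W] = n(n+1)/4 = 7*8/4 = 14.
        Tie groups: |d|=2 (t=2), |d|=5 (t=2); sum(t^3 - t) = 12.
        Var[W] = n(n+1)(2n+1)/24 - sum(t^3-t)/48 = 840/24 - 12/48 = 34.75.
        z = (W - E[W]) / sqrt(Var[W]) = (3 - 14) / 5.8949 = -1.8660.
        Two-sided p = 2*Phi(z) = 0.062039.
Step 6: alpha = 0.1. reject H0.

W+ = 3, W- = 25, W = min = 3, p = 0.062039, reject H0.


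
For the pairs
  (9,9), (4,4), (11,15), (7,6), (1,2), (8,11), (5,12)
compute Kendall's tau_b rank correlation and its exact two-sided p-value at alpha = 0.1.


Step 1: Enumerate the 21 unordered pairs (i,j) with i<j and classify each by sign(x_j-x_i) * sign(y_j-y_i).
  (1,2):dx=-5,dy=-5->C; (1,3):dx=+2,dy=+6->C; (1,4):dx=-2,dy=-3->C; (1,5):dx=-8,dy=-7->C
  (1,6):dx=-1,dy=+2->D; (1,7):dx=-4,dy=+3->D; (2,3):dx=+7,dy=+11->C; (2,4):dx=+3,dy=+2->C
  (2,5):dx=-3,dy=-2->C; (2,6):dx=+4,dy=+7->C; (2,7):dx=+1,dy=+8->C; (3,4):dx=-4,dy=-9->C
  (3,5):dx=-10,dy=-13->C; (3,6):dx=-3,dy=-4->C; (3,7):dx=-6,dy=-3->C; (4,5):dx=-6,dy=-4->C
  (4,6):dx=+1,dy=+5->C; (4,7):dx=-2,dy=+6->D; (5,6):dx=+7,dy=+9->C; (5,7):dx=+4,dy=+10->C
  (6,7):dx=-3,dy=+1->D
Step 2: C = 17, D = 4, total pairs = 21.
Step 3: tau = (C - D)/(n(n-1)/2) = (17 - 4)/21 = 0.619048.
Step 4: Exact two-sided p-value (enumerate n! = 5040 permutations of y under H0): p = 0.069048.
Step 5: alpha = 0.1. reject H0.

tau_b = 0.6190 (C=17, D=4), p = 0.069048, reject H0.


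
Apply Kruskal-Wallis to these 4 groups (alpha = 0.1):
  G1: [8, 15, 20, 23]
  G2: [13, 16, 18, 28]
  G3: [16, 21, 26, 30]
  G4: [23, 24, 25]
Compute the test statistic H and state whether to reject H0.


Step 1: Combine all N = 15 observations and assign midranks.
sorted (value, group, rank): (8,G1,1), (13,G2,2), (15,G1,3), (16,G2,4.5), (16,G3,4.5), (18,G2,6), (20,G1,7), (21,G3,8), (23,G1,9.5), (23,G4,9.5), (24,G4,11), (25,G4,12), (26,G3,13), (28,G2,14), (30,G3,15)
Step 2: Sum ranks within each group.
R_1 = 20.5 (n_1 = 4)
R_2 = 26.5 (n_2 = 4)
R_3 = 40.5 (n_3 = 4)
R_4 = 32.5 (n_4 = 3)
Step 3: H = 12/(N(N+1)) * sum(R_i^2/n_i) - 3(N+1)
     = 12/(15*16) * (20.5^2/4 + 26.5^2/4 + 40.5^2/4 + 32.5^2/3) - 3*16
     = 0.050000 * 1042.77 - 48
     = 4.138542.
Step 4: Ties present; correction factor C = 1 - 12/(15^3 - 15) = 0.996429. Corrected H = 4.138542 / 0.996429 = 4.153375.
Step 5: Under H0, H ~ chi^2(3); p-value = 0.245372.
Step 6: alpha = 0.1. fail to reject H0.

H = 4.1534, df = 3, p = 0.245372, fail to reject H0.


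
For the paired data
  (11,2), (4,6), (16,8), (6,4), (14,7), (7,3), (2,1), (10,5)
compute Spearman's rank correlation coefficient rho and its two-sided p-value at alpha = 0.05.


Step 1: Rank x and y separately (midranks; no ties here).
rank(x): 11->6, 4->2, 16->8, 6->3, 14->7, 7->4, 2->1, 10->5
rank(y): 2->2, 6->6, 8->8, 4->4, 7->7, 3->3, 1->1, 5->5
Step 2: d_i = R_x(i) - R_y(i); compute d_i^2.
  (6-2)^2=16, (2-6)^2=16, (8-8)^2=0, (3-4)^2=1, (7-7)^2=0, (4-3)^2=1, (1-1)^2=0, (5-5)^2=0
sum(d^2) = 34.
Step 3: rho = 1 - 6*34 / (8*(8^2 - 1)) = 1 - 204/504 = 0.595238.
Step 4: Under H0, t = rho * sqrt((n-2)/(1-rho^2)) = 1.8145 ~ t(6).
Step 5: Two-sided p-value from the t-distribution with 6 df = 0.119530.
Step 6: alpha = 0.05. fail to reject H0.

rho = 0.5952, p = 0.119530, fail to reject H0 at alpha = 0.05.


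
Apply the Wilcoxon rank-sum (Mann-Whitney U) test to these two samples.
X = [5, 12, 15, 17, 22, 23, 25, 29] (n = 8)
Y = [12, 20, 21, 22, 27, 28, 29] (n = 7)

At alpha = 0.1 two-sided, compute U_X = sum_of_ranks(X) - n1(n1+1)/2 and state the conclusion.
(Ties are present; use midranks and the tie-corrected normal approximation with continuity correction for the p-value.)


Step 1: Combine and sort all 15 observations; assign midranks.
sorted (value, group): (5,X), (12,X), (12,Y), (15,X), (17,X), (20,Y), (21,Y), (22,X), (22,Y), (23,X), (25,X), (27,Y), (28,Y), (29,X), (29,Y)
ranks: 5->1, 12->2.5, 12->2.5, 15->4, 17->5, 20->6, 21->7, 22->8.5, 22->8.5, 23->10, 25->11, 27->12, 28->13, 29->14.5, 29->14.5
Step 2: Rank sum for X: R1 = 1 + 2.5 + 4 + 5 + 8.5 + 10 + 11 + 14.5 = 56.5.
Step 3: U_X = R1 - n1(n1+1)/2 = 56.5 - 8*9/2 = 56.5 - 36 = 20.5.
       U_Y = n1*n2 - U_X = 56 - 20.5 = 35.5.
Step 4: Ties are present, so use the tie-corrected normal approximation (with continuity correction) for the p-value.
Step 5: p-value = 0.416636; compare to alpha = 0.1. fail to reject H0.

U_X = 20.5, p = 0.416636, fail to reject H0 at alpha = 0.1.


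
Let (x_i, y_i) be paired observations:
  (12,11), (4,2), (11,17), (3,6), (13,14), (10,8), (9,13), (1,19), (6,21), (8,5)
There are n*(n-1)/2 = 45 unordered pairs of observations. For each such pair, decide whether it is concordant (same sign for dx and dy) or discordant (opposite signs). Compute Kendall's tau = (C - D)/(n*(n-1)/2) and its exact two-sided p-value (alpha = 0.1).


Step 1: Enumerate the 45 unordered pairs (i,j) with i<j and classify each by sign(x_j-x_i) * sign(y_j-y_i).
  (1,2):dx=-8,dy=-9->C; (1,3):dx=-1,dy=+6->D; (1,4):dx=-9,dy=-5->C; (1,5):dx=+1,dy=+3->C
  (1,6):dx=-2,dy=-3->C; (1,7):dx=-3,dy=+2->D; (1,8):dx=-11,dy=+8->D; (1,9):dx=-6,dy=+10->D
  (1,10):dx=-4,dy=-6->C; (2,3):dx=+7,dy=+15->C; (2,4):dx=-1,dy=+4->D; (2,5):dx=+9,dy=+12->C
  (2,6):dx=+6,dy=+6->C; (2,7):dx=+5,dy=+11->C; (2,8):dx=-3,dy=+17->D; (2,9):dx=+2,dy=+19->C
  (2,10):dx=+4,dy=+3->C; (3,4):dx=-8,dy=-11->C; (3,5):dx=+2,dy=-3->D; (3,6):dx=-1,dy=-9->C
  (3,7):dx=-2,dy=-4->C; (3,8):dx=-10,dy=+2->D; (3,9):dx=-5,dy=+4->D; (3,10):dx=-3,dy=-12->C
  (4,5):dx=+10,dy=+8->C; (4,6):dx=+7,dy=+2->C; (4,7):dx=+6,dy=+7->C; (4,8):dx=-2,dy=+13->D
  (4,9):dx=+3,dy=+15->C; (4,10):dx=+5,dy=-1->D; (5,6):dx=-3,dy=-6->C; (5,7):dx=-4,dy=-1->C
  (5,8):dx=-12,dy=+5->D; (5,9):dx=-7,dy=+7->D; (5,10):dx=-5,dy=-9->C; (6,7):dx=-1,dy=+5->D
  (6,8):dx=-9,dy=+11->D; (6,9):dx=-4,dy=+13->D; (6,10):dx=-2,dy=-3->C; (7,8):dx=-8,dy=+6->D
  (7,9):dx=-3,dy=+8->D; (7,10):dx=-1,dy=-8->C; (8,9):dx=+5,dy=+2->C; (8,10):dx=+7,dy=-14->D
  (9,10):dx=+2,dy=-16->D
Step 2: C = 25, D = 20, total pairs = 45.
Step 3: tau = (C - D)/(n(n-1)/2) = (25 - 20)/45 = 0.111111.
Step 4: Exact two-sided p-value (enumerate n! = 3628800 permutations of y under H0): p = 0.727490.
Step 5: alpha = 0.1. fail to reject H0.

tau_b = 0.1111 (C=25, D=20), p = 0.727490, fail to reject H0.


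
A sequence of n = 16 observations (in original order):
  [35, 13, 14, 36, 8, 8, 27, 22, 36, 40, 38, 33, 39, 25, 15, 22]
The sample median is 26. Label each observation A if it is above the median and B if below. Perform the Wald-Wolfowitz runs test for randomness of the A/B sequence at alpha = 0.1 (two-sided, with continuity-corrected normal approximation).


Step 1: Compute median = 26; label A = above, B = below.
Labels in order: ABBABBABAAAAABBB  (n_A = 8, n_B = 8)
Step 2: Count runs R = 8.
Step 3: Under H0 (random ordering), E[R] = 2*n_A*n_B/(n_A+n_B) + 1 = 2*8*8/16 + 1 = 9.0000.
        Var[R] = 2*n_A*n_B*(2*n_A*n_B - n_A - n_B) / ((n_A+n_B)^2 * (n_A+n_B-1)) = 14336/3840 = 3.7333.
        SD[R] = 1.9322.
Step 4: Continuity-corrected z = (R + 0.5 - E[R]) / SD[R] = (8 + 0.5 - 9.0000) / 1.9322 = -0.2588.
Step 5: Two-sided p-value via normal approximation = 2*(1 - Phi(|z|)) = 0.795809.
Step 6: alpha = 0.1. fail to reject H0.

R = 8, z = -0.2588, p = 0.795809, fail to reject H0.


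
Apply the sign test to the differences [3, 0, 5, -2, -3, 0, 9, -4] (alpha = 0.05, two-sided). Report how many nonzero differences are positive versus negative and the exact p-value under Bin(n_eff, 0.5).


Step 1: Discard zero differences. Original n = 8; n_eff = number of nonzero differences = 6.
Nonzero differences (with sign): +3, +5, -2, -3, +9, -4
Step 2: Count signs: positive = 3, negative = 3.
Step 3: Under H0: P(positive) = 0.5, so the number of positives S ~ Bin(6, 0.5).
Step 4: Two-sided exact p-value = sum of Bin(6,0.5) probabilities at or below the observed probability = 1.000000.
Step 5: alpha = 0.05. fail to reject H0.

n_eff = 6, pos = 3, neg = 3, p = 1.000000, fail to reject H0.


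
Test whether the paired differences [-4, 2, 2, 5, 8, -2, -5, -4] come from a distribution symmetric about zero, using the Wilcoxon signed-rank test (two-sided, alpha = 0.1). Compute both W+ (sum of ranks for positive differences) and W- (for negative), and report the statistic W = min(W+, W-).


Step 1: Drop any zero differences (none here) and take |d_i|.
|d| = [4, 2, 2, 5, 8, 2, 5, 4]
Step 2: Midrank |d_i| (ties get averaged ranks).
ranks: |4|->4.5, |2|->2, |2|->2, |5|->6.5, |8|->8, |2|->2, |5|->6.5, |4|->4.5
Step 3: Attach original signs; sum ranks with positive sign and with negative sign.
W+ = 2 + 2 + 6.5 + 8 = 18.5
W- = 4.5 + 2 + 6.5 + 4.5 = 17.5
(Check: W+ + W- = 36 should equal n(n+1)/2 = 36.)
Step 4: Test statistic W = min(W+, W-) = 17.5.
Step 5: Ties in |d|, so use the tie-corrected normal approximation.
        E[W] = n(n+1)/4 = 8*9/4 = 18.
        Tie groups: |d|=2 (t=3), |d|=4 (t=2), |d|=5 (t=2); sum(t^3 - t) = 36.
        Var[W] = n(n+1)(2n+1)/24 - sum(t^3-t)/48 = 1224/24 - 36/48 = 50.25.
        z = (W - E[W]) / sqrt(Var[W]) = (17.5 - 18) / 7.0887 = -0.0705.
        Two-sided p = 2*Phi(z) = 0.943768.
Step 6: alpha = 0.1. fail to reject H0.

W+ = 18.5, W- = 17.5, W = min = 17.5, p = 0.943768, fail to reject H0.


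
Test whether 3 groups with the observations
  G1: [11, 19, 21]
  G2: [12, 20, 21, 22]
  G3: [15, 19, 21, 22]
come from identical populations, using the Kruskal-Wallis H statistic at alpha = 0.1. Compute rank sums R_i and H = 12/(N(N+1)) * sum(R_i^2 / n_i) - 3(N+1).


Step 1: Combine all N = 11 observations and assign midranks.
sorted (value, group, rank): (11,G1,1), (12,G2,2), (15,G3,3), (19,G1,4.5), (19,G3,4.5), (20,G2,6), (21,G1,8), (21,G2,8), (21,G3,8), (22,G2,10.5), (22,G3,10.5)
Step 2: Sum ranks within each group.
R_1 = 13.5 (n_1 = 3)
R_2 = 26.5 (n_2 = 4)
R_3 = 26 (n_3 = 4)
Step 3: H = 12/(N(N+1)) * sum(R_i^2/n_i) - 3(N+1)
     = 12/(11*12) * (13.5^2/3 + 26.5^2/4 + 26^2/4) - 3*12
     = 0.090909 * 405.312 - 36
     = 0.846591.
Step 4: Ties present; correction factor C = 1 - 36/(11^3 - 11) = 0.972727. Corrected H = 0.846591 / 0.972727 = 0.870327.
Step 5: Under H0, H ~ chi^2(2); p-value = 0.647159.
Step 6: alpha = 0.1. fail to reject H0.

H = 0.8703, df = 2, p = 0.647159, fail to reject H0.


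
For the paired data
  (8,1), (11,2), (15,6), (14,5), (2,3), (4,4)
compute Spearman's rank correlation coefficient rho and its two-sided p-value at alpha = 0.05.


Step 1: Rank x and y separately (midranks; no ties here).
rank(x): 8->3, 11->4, 15->6, 14->5, 2->1, 4->2
rank(y): 1->1, 2->2, 6->6, 5->5, 3->3, 4->4
Step 2: d_i = R_x(i) - R_y(i); compute d_i^2.
  (3-1)^2=4, (4-2)^2=4, (6-6)^2=0, (5-5)^2=0, (1-3)^2=4, (2-4)^2=4
sum(d^2) = 16.
Step 3: rho = 1 - 6*16 / (6*(6^2 - 1)) = 1 - 96/210 = 0.542857.
Step 4: Under H0, t = rho * sqrt((n-2)/(1-rho^2)) = 1.2928 ~ t(4).
Step 5: Two-sided p-value from the t-distribution with 4 df = 0.265703.
Step 6: alpha = 0.05. fail to reject H0.

rho = 0.5429, p = 0.265703, fail to reject H0 at alpha = 0.05.


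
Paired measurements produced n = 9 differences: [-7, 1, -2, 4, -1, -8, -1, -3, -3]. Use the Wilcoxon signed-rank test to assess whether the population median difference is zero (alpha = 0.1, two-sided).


Step 1: Drop any zero differences (none here) and take |d_i|.
|d| = [7, 1, 2, 4, 1, 8, 1, 3, 3]
Step 2: Midrank |d_i| (ties get averaged ranks).
ranks: |7|->8, |1|->2, |2|->4, |4|->7, |1|->2, |8|->9, |1|->2, |3|->5.5, |3|->5.5
Step 3: Attach original signs; sum ranks with positive sign and with negative sign.
W+ = 2 + 7 = 9
W- = 8 + 4 + 2 + 9 + 2 + 5.5 + 5.5 = 36
(Check: W+ + W- = 45 should equal n(n+1)/2 = 45.)
Step 4: Test statistic W = min(W+, W-) = 9.
Step 5: Ties in |d|, so use the tie-corrected normal approximation.
        E[W] = n(n+1)/4 = 9*10/4 = 22.5.
        Tie groups: |d|=1 (t=3), |d|=3 (t=2); sum(t^3 - t) = 30.
        Var[W] = n(n+1)(2n+1)/24 - sum(t^3-t)/48 = 1710/24 - 30/48 = 70.625.
        z = (W - E[W]) / sqrt(Var[W]) = (9 - 22.5) / 8.4039 = -1.6064.
        Two-sided p = 2*Phi(z) = 0.108185.
Step 6: alpha = 0.1. fail to reject H0.

W+ = 9, W- = 36, W = min = 9, p = 0.108185, fail to reject H0.


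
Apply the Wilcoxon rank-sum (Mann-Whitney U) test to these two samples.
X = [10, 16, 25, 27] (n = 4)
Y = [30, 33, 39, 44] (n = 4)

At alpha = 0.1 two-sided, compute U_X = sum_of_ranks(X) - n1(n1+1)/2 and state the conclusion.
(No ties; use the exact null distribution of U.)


Step 1: Combine and sort all 8 observations; assign midranks.
sorted (value, group): (10,X), (16,X), (25,X), (27,X), (30,Y), (33,Y), (39,Y), (44,Y)
ranks: 10->1, 16->2, 25->3, 27->4, 30->5, 33->6, 39->7, 44->8
Step 2: Rank sum for X: R1 = 1 + 2 + 3 + 4 = 10.
Step 3: U_X = R1 - n1(n1+1)/2 = 10 - 4*5/2 = 10 - 10 = 0.
       U_Y = n1*n2 - U_X = 16 - 0 = 16.
Step 4: No ties, so the exact null distribution of U (based on enumerating the C(8,4) = 70 equally likely rank assignments) gives the two-sided p-value.
Step 5: p-value = 0.028571; compare to alpha = 0.1. reject H0.

U_X = 0, p = 0.028571, reject H0 at alpha = 0.1.


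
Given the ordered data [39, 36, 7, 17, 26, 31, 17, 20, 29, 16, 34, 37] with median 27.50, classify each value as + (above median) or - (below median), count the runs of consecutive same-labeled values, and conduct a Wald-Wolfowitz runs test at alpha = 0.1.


Step 1: Compute median = 27.50; label A = above, B = below.
Labels in order: AABBBABBABAA  (n_A = 6, n_B = 6)
Step 2: Count runs R = 7.
Step 3: Under H0 (random ordering), E[R] = 2*n_A*n_B/(n_A+n_B) + 1 = 2*6*6/12 + 1 = 7.0000.
        Var[R] = 2*n_A*n_B*(2*n_A*n_B - n_A - n_B) / ((n_A+n_B)^2 * (n_A+n_B-1)) = 4320/1584 = 2.7273.
        SD[R] = 1.6514.
Step 4: R = E[R], so z = 0 with no continuity correction.
Step 5: Two-sided p-value via normal approximation = 2*(1 - Phi(|z|)) = 1.000000.
Step 6: alpha = 0.1. fail to reject H0.

R = 7, z = 0.0000, p = 1.000000, fail to reject H0.
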